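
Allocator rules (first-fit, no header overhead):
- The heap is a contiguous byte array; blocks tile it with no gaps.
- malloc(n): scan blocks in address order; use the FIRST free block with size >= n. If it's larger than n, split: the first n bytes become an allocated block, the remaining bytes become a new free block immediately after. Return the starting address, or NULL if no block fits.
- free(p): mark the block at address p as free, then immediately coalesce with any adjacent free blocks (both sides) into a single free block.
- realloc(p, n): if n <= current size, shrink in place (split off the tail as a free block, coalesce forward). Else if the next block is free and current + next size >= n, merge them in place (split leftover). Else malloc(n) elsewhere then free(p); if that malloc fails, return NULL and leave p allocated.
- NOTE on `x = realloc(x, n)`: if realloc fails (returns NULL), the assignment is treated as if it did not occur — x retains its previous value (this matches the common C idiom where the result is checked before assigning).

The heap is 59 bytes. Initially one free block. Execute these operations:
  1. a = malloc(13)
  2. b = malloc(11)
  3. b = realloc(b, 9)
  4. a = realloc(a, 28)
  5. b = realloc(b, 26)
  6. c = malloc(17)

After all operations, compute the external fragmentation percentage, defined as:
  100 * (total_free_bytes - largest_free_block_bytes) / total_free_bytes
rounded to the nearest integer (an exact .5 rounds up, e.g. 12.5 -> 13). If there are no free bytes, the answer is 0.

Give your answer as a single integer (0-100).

Answer: 41

Derivation:
Op 1: a = malloc(13) -> a = 0; heap: [0-12 ALLOC][13-58 FREE]
Op 2: b = malloc(11) -> b = 13; heap: [0-12 ALLOC][13-23 ALLOC][24-58 FREE]
Op 3: b = realloc(b, 9) -> b = 13; heap: [0-12 ALLOC][13-21 ALLOC][22-58 FREE]
Op 4: a = realloc(a, 28) -> a = 22; heap: [0-12 FREE][13-21 ALLOC][22-49 ALLOC][50-58 FREE]
Op 5: b = realloc(b, 26) -> NULL (b unchanged); heap: [0-12 FREE][13-21 ALLOC][22-49 ALLOC][50-58 FREE]
Op 6: c = malloc(17) -> c = NULL; heap: [0-12 FREE][13-21 ALLOC][22-49 ALLOC][50-58 FREE]
Free blocks: [13 9] total_free=22 largest=13 -> 100*(22-13)/22 = 900/22 ≈ 40.909 -> rounds to 41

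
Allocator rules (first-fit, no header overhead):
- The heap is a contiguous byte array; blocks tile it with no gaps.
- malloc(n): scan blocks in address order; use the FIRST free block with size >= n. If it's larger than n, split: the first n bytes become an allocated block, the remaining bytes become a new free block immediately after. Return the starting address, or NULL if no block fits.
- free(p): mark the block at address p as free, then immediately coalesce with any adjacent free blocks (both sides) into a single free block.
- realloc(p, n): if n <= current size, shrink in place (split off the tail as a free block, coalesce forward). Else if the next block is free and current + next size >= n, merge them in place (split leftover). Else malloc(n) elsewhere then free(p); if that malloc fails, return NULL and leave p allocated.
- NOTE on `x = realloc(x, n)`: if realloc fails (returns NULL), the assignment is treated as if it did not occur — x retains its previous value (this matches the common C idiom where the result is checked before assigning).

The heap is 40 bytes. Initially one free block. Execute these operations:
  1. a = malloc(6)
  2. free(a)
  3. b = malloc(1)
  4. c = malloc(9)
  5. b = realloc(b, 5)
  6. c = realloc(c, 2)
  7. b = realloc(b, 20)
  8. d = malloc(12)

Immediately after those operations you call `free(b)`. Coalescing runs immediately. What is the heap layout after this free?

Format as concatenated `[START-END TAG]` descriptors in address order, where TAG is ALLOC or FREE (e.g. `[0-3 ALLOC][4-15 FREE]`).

Answer: [0-0 FREE][1-2 ALLOC][3-39 FREE]

Derivation:
Op 1: a = malloc(6) -> a = 0; heap: [0-5 ALLOC][6-39 FREE]
Op 2: free(a) -> (freed a); heap: [0-39 FREE]
Op 3: b = malloc(1) -> b = 0; heap: [0-0 ALLOC][1-39 FREE]
Op 4: c = malloc(9) -> c = 1; heap: [0-0 ALLOC][1-9 ALLOC][10-39 FREE]
Op 5: b = realloc(b, 5) -> b = 10; heap: [0-0 FREE][1-9 ALLOC][10-14 ALLOC][15-39 FREE]
Op 6: c = realloc(c, 2) -> c = 1; heap: [0-0 FREE][1-2 ALLOC][3-9 FREE][10-14 ALLOC][15-39 FREE]
Op 7: b = realloc(b, 20) -> b = 10; heap: [0-0 FREE][1-2 ALLOC][3-9 FREE][10-29 ALLOC][30-39 FREE]
Op 8: d = malloc(12) -> d = NULL; heap: [0-0 FREE][1-2 ALLOC][3-9 FREE][10-29 ALLOC][30-39 FREE]
free(b): b = 10 -> block [10-29 ALLOC]; mark free, coalesce with adjacent free neighbors -> [0-0 FREE][1-2 ALLOC][3-39 FREE]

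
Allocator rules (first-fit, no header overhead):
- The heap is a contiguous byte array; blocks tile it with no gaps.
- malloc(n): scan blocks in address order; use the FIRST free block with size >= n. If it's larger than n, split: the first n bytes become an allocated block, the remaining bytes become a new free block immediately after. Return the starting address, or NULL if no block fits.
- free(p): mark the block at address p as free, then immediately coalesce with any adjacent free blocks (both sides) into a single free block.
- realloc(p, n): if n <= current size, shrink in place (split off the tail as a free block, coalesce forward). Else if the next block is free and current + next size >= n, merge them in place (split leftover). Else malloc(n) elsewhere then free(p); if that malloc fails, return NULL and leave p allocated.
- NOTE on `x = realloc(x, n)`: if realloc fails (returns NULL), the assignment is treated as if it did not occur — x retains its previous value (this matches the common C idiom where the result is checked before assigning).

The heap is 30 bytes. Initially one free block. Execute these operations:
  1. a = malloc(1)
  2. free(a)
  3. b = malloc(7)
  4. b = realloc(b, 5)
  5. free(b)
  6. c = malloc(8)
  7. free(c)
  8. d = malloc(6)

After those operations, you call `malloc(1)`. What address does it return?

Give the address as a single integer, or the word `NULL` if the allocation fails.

Op 1: a = malloc(1) -> a = 0; heap: [0-0 ALLOC][1-29 FREE]
Op 2: free(a) -> (freed a); heap: [0-29 FREE]
Op 3: b = malloc(7) -> b = 0; heap: [0-6 ALLOC][7-29 FREE]
Op 4: b = realloc(b, 5) -> b = 0; heap: [0-4 ALLOC][5-29 FREE]
Op 5: free(b) -> (freed b); heap: [0-29 FREE]
Op 6: c = malloc(8) -> c = 0; heap: [0-7 ALLOC][8-29 FREE]
Op 7: free(c) -> (freed c); heap: [0-29 FREE]
Op 8: d = malloc(6) -> d = 0; heap: [0-5 ALLOC][6-29 FREE]
malloc(1): first-fit scan over [0-5 ALLOC][6-29 FREE] -> 6

Answer: 6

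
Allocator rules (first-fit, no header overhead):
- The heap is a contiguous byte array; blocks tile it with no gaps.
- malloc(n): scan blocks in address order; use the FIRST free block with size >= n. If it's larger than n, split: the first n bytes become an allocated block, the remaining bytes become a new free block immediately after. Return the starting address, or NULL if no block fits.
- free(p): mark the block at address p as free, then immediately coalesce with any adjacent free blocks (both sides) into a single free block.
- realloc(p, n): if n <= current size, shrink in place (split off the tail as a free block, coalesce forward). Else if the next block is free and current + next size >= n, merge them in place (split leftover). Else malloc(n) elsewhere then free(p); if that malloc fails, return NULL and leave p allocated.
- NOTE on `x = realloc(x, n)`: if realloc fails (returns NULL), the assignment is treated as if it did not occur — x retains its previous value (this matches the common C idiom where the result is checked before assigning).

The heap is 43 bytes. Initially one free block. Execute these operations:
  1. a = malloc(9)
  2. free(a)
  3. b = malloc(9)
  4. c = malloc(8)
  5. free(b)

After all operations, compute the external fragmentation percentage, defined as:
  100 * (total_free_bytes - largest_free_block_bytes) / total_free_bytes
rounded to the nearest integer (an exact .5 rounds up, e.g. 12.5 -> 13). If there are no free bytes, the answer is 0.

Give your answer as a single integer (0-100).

Op 1: a = malloc(9) -> a = 0; heap: [0-8 ALLOC][9-42 FREE]
Op 2: free(a) -> (freed a); heap: [0-42 FREE]
Op 3: b = malloc(9) -> b = 0; heap: [0-8 ALLOC][9-42 FREE]
Op 4: c = malloc(8) -> c = 9; heap: [0-8 ALLOC][9-16 ALLOC][17-42 FREE]
Op 5: free(b) -> (freed b); heap: [0-8 FREE][9-16 ALLOC][17-42 FREE]
Free blocks: [9 26] total_free=35 largest=26 -> 100*(35-26)/35 = 900/35 ≈ 25.714 -> rounds to 26

Answer: 26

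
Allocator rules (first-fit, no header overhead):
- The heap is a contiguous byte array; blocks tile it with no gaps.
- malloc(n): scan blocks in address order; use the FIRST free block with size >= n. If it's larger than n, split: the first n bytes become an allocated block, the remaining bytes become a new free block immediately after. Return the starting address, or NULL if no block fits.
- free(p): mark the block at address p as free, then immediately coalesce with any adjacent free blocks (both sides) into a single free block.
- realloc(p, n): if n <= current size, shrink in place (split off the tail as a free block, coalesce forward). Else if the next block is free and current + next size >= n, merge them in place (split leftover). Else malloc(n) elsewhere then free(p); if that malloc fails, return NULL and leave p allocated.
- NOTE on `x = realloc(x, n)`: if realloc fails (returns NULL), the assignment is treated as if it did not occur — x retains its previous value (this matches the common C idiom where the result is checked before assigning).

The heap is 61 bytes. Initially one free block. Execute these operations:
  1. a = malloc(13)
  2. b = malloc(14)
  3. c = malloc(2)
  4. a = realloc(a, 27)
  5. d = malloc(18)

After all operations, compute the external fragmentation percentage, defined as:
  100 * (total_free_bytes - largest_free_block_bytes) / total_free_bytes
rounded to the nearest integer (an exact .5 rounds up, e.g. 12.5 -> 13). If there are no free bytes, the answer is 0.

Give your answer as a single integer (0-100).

Op 1: a = malloc(13) -> a = 0; heap: [0-12 ALLOC][13-60 FREE]
Op 2: b = malloc(14) -> b = 13; heap: [0-12 ALLOC][13-26 ALLOC][27-60 FREE]
Op 3: c = malloc(2) -> c = 27; heap: [0-12 ALLOC][13-26 ALLOC][27-28 ALLOC][29-60 FREE]
Op 4: a = realloc(a, 27) -> a = 29; heap: [0-12 FREE][13-26 ALLOC][27-28 ALLOC][29-55 ALLOC][56-60 FREE]
Op 5: d = malloc(18) -> d = NULL; heap: [0-12 FREE][13-26 ALLOC][27-28 ALLOC][29-55 ALLOC][56-60 FREE]
Free blocks: [13 5] total_free=18 largest=13 -> 100*(18-13)/18 = 500/18 ≈ 27.778 -> rounds to 28

Answer: 28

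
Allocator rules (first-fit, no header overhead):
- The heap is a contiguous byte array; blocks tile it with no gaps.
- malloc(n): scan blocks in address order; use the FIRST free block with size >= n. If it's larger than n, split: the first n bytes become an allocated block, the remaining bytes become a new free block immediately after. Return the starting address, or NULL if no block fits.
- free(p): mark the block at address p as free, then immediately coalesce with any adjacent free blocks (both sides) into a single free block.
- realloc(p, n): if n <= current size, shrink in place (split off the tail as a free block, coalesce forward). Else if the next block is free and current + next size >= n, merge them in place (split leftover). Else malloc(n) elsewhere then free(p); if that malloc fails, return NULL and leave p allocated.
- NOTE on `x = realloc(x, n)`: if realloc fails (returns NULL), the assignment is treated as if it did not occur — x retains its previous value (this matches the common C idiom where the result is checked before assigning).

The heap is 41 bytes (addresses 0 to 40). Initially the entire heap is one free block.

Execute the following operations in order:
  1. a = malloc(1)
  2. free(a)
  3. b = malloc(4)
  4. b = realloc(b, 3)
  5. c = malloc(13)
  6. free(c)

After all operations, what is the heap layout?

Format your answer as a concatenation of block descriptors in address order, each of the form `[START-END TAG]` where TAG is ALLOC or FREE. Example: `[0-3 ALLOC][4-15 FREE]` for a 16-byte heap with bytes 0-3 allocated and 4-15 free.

Answer: [0-2 ALLOC][3-40 FREE]

Derivation:
Op 1: a = malloc(1) -> a = 0; heap: [0-0 ALLOC][1-40 FREE]
Op 2: free(a) -> (freed a); heap: [0-40 FREE]
Op 3: b = malloc(4) -> b = 0; heap: [0-3 ALLOC][4-40 FREE]
Op 4: b = realloc(b, 3) -> b = 0; heap: [0-2 ALLOC][3-40 FREE]
Op 5: c = malloc(13) -> c = 3; heap: [0-2 ALLOC][3-15 ALLOC][16-40 FREE]
Op 6: free(c) -> (freed c); heap: [0-2 ALLOC][3-40 FREE]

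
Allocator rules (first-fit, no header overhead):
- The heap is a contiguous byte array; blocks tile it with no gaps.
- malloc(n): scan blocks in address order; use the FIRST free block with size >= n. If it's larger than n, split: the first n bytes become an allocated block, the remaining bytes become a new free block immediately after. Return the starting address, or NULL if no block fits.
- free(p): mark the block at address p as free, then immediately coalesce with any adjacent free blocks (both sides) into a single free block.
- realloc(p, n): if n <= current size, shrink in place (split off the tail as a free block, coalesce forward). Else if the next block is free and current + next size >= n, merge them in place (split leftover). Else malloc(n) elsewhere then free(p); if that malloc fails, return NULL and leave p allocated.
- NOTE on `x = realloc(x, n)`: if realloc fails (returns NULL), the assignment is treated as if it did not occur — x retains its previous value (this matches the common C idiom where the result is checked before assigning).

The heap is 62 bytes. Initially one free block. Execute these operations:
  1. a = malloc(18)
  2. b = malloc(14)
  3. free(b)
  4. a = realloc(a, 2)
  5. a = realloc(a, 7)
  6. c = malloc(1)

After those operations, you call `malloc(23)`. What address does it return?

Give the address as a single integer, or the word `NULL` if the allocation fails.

Answer: 8

Derivation:
Op 1: a = malloc(18) -> a = 0; heap: [0-17 ALLOC][18-61 FREE]
Op 2: b = malloc(14) -> b = 18; heap: [0-17 ALLOC][18-31 ALLOC][32-61 FREE]
Op 3: free(b) -> (freed b); heap: [0-17 ALLOC][18-61 FREE]
Op 4: a = realloc(a, 2) -> a = 0; heap: [0-1 ALLOC][2-61 FREE]
Op 5: a = realloc(a, 7) -> a = 0; heap: [0-6 ALLOC][7-61 FREE]
Op 6: c = malloc(1) -> c = 7; heap: [0-6 ALLOC][7-7 ALLOC][8-61 FREE]
malloc(23): first-fit scan over [0-6 ALLOC][7-7 ALLOC][8-61 FREE] -> 8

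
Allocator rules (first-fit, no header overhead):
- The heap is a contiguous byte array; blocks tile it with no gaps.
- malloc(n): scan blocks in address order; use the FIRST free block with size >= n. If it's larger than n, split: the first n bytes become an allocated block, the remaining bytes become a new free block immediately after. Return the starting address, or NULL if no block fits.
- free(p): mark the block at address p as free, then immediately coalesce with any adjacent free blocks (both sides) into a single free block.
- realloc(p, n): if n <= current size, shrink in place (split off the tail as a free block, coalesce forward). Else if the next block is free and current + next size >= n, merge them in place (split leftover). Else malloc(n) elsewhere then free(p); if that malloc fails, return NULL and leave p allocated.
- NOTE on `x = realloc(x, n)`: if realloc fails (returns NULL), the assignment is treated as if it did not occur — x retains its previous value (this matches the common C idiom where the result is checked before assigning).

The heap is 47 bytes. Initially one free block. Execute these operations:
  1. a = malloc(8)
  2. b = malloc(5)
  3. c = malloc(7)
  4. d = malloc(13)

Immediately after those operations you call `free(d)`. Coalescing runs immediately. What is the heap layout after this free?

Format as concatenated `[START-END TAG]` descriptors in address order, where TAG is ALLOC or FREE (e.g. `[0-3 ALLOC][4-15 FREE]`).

Op 1: a = malloc(8) -> a = 0; heap: [0-7 ALLOC][8-46 FREE]
Op 2: b = malloc(5) -> b = 8; heap: [0-7 ALLOC][8-12 ALLOC][13-46 FREE]
Op 3: c = malloc(7) -> c = 13; heap: [0-7 ALLOC][8-12 ALLOC][13-19 ALLOC][20-46 FREE]
Op 4: d = malloc(13) -> d = 20; heap: [0-7 ALLOC][8-12 ALLOC][13-19 ALLOC][20-32 ALLOC][33-46 FREE]
free(d): d = 20 -> block [20-32 ALLOC]; mark free, coalesce with adjacent free neighbors -> [0-7 ALLOC][8-12 ALLOC][13-19 ALLOC][20-46 FREE]

Answer: [0-7 ALLOC][8-12 ALLOC][13-19 ALLOC][20-46 FREE]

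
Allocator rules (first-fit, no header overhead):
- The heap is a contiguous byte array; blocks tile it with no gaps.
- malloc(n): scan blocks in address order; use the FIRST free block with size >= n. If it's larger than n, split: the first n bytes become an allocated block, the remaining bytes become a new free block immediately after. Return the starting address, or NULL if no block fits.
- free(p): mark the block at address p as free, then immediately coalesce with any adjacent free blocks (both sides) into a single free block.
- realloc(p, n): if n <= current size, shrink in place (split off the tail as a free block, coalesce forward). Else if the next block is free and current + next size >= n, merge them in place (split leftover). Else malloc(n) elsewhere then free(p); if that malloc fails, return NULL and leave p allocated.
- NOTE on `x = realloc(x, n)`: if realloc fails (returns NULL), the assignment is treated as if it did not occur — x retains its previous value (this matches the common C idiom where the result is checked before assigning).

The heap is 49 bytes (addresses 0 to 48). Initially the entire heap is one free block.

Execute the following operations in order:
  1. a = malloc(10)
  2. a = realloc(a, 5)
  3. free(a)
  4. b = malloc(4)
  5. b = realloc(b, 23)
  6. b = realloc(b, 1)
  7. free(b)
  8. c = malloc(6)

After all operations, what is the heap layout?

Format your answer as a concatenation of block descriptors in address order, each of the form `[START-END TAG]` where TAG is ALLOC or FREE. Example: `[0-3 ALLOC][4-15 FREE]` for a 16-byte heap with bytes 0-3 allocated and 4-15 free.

Op 1: a = malloc(10) -> a = 0; heap: [0-9 ALLOC][10-48 FREE]
Op 2: a = realloc(a, 5) -> a = 0; heap: [0-4 ALLOC][5-48 FREE]
Op 3: free(a) -> (freed a); heap: [0-48 FREE]
Op 4: b = malloc(4) -> b = 0; heap: [0-3 ALLOC][4-48 FREE]
Op 5: b = realloc(b, 23) -> b = 0; heap: [0-22 ALLOC][23-48 FREE]
Op 6: b = realloc(b, 1) -> b = 0; heap: [0-0 ALLOC][1-48 FREE]
Op 7: free(b) -> (freed b); heap: [0-48 FREE]
Op 8: c = malloc(6) -> c = 0; heap: [0-5 ALLOC][6-48 FREE]

Answer: [0-5 ALLOC][6-48 FREE]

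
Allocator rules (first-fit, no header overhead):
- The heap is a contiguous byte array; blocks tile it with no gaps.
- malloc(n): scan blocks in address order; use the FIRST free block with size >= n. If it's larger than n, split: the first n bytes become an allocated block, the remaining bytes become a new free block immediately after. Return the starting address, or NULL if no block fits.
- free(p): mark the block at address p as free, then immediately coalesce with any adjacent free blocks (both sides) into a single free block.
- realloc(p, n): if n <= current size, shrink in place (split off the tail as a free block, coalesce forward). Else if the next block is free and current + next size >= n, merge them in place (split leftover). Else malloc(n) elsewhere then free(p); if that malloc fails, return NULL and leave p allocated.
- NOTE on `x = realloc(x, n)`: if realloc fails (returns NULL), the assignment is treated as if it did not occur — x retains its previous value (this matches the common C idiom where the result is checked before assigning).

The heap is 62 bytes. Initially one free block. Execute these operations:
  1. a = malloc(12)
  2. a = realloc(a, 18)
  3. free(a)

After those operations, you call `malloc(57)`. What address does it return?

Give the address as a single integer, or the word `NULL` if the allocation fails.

Op 1: a = malloc(12) -> a = 0; heap: [0-11 ALLOC][12-61 FREE]
Op 2: a = realloc(a, 18) -> a = 0; heap: [0-17 ALLOC][18-61 FREE]
Op 3: free(a) -> (freed a); heap: [0-61 FREE]
malloc(57): first-fit scan over [0-61 FREE] -> 0

Answer: 0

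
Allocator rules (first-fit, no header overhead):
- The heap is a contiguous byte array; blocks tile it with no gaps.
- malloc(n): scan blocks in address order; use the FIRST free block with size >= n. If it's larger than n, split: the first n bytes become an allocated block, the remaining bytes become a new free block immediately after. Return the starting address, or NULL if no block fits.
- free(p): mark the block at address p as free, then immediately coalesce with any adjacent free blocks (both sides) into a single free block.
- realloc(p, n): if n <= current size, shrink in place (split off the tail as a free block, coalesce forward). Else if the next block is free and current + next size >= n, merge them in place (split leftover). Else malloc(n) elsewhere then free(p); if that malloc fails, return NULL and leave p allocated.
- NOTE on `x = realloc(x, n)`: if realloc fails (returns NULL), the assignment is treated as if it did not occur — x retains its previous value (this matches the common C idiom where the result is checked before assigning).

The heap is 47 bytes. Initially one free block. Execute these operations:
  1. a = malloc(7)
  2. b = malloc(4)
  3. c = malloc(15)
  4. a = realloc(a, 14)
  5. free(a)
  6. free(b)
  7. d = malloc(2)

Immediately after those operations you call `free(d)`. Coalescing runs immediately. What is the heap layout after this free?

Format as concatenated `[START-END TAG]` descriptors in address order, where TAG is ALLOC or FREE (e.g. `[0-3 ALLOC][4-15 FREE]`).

Answer: [0-10 FREE][11-25 ALLOC][26-46 FREE]

Derivation:
Op 1: a = malloc(7) -> a = 0; heap: [0-6 ALLOC][7-46 FREE]
Op 2: b = malloc(4) -> b = 7; heap: [0-6 ALLOC][7-10 ALLOC][11-46 FREE]
Op 3: c = malloc(15) -> c = 11; heap: [0-6 ALLOC][7-10 ALLOC][11-25 ALLOC][26-46 FREE]
Op 4: a = realloc(a, 14) -> a = 26; heap: [0-6 FREE][7-10 ALLOC][11-25 ALLOC][26-39 ALLOC][40-46 FREE]
Op 5: free(a) -> (freed a); heap: [0-6 FREE][7-10 ALLOC][11-25 ALLOC][26-46 FREE]
Op 6: free(b) -> (freed b); heap: [0-10 FREE][11-25 ALLOC][26-46 FREE]
Op 7: d = malloc(2) -> d = 0; heap: [0-1 ALLOC][2-10 FREE][11-25 ALLOC][26-46 FREE]
free(d): d = 0 -> block [0-1 ALLOC]; mark free, coalesce with adjacent free neighbors -> [0-10 FREE][11-25 ALLOC][26-46 FREE]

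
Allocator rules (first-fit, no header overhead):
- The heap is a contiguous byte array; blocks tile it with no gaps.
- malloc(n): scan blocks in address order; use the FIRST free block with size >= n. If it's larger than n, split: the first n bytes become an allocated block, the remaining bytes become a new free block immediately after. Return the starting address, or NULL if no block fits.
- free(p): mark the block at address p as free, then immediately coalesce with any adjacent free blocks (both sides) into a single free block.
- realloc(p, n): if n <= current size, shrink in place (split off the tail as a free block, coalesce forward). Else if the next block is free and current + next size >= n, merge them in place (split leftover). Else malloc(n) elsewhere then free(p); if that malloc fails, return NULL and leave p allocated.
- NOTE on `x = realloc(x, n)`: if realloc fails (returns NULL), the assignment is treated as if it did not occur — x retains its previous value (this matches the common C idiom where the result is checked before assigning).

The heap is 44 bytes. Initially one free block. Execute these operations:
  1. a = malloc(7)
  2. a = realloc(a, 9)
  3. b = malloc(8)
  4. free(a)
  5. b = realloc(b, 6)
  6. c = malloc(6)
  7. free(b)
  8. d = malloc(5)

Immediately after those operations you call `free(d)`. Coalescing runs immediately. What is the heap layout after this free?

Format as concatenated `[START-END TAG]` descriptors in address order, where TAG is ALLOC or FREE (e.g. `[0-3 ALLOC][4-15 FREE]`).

Op 1: a = malloc(7) -> a = 0; heap: [0-6 ALLOC][7-43 FREE]
Op 2: a = realloc(a, 9) -> a = 0; heap: [0-8 ALLOC][9-43 FREE]
Op 3: b = malloc(8) -> b = 9; heap: [0-8 ALLOC][9-16 ALLOC][17-43 FREE]
Op 4: free(a) -> (freed a); heap: [0-8 FREE][9-16 ALLOC][17-43 FREE]
Op 5: b = realloc(b, 6) -> b = 9; heap: [0-8 FREE][9-14 ALLOC][15-43 FREE]
Op 6: c = malloc(6) -> c = 0; heap: [0-5 ALLOC][6-8 FREE][9-14 ALLOC][15-43 FREE]
Op 7: free(b) -> (freed b); heap: [0-5 ALLOC][6-43 FREE]
Op 8: d = malloc(5) -> d = 6; heap: [0-5 ALLOC][6-10 ALLOC][11-43 FREE]
free(d): d = 6 -> block [6-10 ALLOC]; mark free, coalesce with adjacent free neighbors -> [0-5 ALLOC][6-43 FREE]

Answer: [0-5 ALLOC][6-43 FREE]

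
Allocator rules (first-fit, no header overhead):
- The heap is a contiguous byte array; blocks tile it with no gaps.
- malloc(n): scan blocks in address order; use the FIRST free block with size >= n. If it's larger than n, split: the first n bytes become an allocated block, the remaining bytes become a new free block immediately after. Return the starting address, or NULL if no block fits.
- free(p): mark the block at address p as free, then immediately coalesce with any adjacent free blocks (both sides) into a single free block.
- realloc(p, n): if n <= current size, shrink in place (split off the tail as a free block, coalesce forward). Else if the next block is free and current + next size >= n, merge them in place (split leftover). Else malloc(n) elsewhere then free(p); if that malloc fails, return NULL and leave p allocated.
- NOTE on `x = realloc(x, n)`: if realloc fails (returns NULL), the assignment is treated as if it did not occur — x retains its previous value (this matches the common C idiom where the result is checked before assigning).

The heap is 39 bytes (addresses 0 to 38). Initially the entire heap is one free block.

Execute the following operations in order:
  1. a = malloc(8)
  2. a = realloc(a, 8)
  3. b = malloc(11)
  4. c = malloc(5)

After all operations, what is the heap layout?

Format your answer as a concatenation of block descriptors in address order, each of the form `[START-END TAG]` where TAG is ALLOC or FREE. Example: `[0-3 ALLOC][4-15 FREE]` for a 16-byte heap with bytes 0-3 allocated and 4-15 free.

Answer: [0-7 ALLOC][8-18 ALLOC][19-23 ALLOC][24-38 FREE]

Derivation:
Op 1: a = malloc(8) -> a = 0; heap: [0-7 ALLOC][8-38 FREE]
Op 2: a = realloc(a, 8) -> a = 0; heap: [0-7 ALLOC][8-38 FREE]
Op 3: b = malloc(11) -> b = 8; heap: [0-7 ALLOC][8-18 ALLOC][19-38 FREE]
Op 4: c = malloc(5) -> c = 19; heap: [0-7 ALLOC][8-18 ALLOC][19-23 ALLOC][24-38 FREE]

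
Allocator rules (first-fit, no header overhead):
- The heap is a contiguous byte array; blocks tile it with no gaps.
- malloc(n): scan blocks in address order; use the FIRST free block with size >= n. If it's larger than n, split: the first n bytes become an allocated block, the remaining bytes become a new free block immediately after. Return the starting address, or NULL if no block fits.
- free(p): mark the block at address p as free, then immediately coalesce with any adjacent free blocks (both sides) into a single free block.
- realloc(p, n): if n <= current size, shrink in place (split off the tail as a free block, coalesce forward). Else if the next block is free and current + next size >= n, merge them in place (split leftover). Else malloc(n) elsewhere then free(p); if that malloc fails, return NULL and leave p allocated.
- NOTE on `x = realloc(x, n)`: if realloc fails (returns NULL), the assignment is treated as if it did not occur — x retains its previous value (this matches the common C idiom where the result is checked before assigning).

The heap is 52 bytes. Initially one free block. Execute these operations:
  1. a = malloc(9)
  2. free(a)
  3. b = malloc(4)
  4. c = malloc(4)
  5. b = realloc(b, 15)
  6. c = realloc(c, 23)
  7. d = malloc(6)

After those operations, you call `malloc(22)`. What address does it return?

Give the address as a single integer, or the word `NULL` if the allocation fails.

Op 1: a = malloc(9) -> a = 0; heap: [0-8 ALLOC][9-51 FREE]
Op 2: free(a) -> (freed a); heap: [0-51 FREE]
Op 3: b = malloc(4) -> b = 0; heap: [0-3 ALLOC][4-51 FREE]
Op 4: c = malloc(4) -> c = 4; heap: [0-3 ALLOC][4-7 ALLOC][8-51 FREE]
Op 5: b = realloc(b, 15) -> b = 8; heap: [0-3 FREE][4-7 ALLOC][8-22 ALLOC][23-51 FREE]
Op 6: c = realloc(c, 23) -> c = 23; heap: [0-7 FREE][8-22 ALLOC][23-45 ALLOC][46-51 FREE]
Op 7: d = malloc(6) -> d = 0; heap: [0-5 ALLOC][6-7 FREE][8-22 ALLOC][23-45 ALLOC][46-51 FREE]
malloc(22): first-fit scan over [0-5 ALLOC][6-7 FREE][8-22 ALLOC][23-45 ALLOC][46-51 FREE] -> NULL

Answer: NULL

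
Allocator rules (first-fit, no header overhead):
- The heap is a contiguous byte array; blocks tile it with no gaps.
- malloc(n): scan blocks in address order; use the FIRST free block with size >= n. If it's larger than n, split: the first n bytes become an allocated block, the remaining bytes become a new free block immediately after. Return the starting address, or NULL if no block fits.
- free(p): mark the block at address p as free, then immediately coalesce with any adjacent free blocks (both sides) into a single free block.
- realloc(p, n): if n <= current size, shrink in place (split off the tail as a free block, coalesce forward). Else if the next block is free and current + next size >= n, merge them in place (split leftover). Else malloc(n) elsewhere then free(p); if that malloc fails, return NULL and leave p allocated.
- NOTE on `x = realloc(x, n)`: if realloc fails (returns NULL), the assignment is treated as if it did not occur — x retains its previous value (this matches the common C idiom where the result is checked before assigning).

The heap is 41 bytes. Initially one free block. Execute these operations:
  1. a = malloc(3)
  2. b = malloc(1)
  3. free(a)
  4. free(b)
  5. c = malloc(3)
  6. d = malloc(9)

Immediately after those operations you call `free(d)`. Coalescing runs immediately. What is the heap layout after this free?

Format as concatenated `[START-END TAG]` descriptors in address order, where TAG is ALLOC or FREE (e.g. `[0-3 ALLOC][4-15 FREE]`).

Op 1: a = malloc(3) -> a = 0; heap: [0-2 ALLOC][3-40 FREE]
Op 2: b = malloc(1) -> b = 3; heap: [0-2 ALLOC][3-3 ALLOC][4-40 FREE]
Op 3: free(a) -> (freed a); heap: [0-2 FREE][3-3 ALLOC][4-40 FREE]
Op 4: free(b) -> (freed b); heap: [0-40 FREE]
Op 5: c = malloc(3) -> c = 0; heap: [0-2 ALLOC][3-40 FREE]
Op 6: d = malloc(9) -> d = 3; heap: [0-2 ALLOC][3-11 ALLOC][12-40 FREE]
free(d): d = 3 -> block [3-11 ALLOC]; mark free, coalesce with adjacent free neighbors -> [0-2 ALLOC][3-40 FREE]

Answer: [0-2 ALLOC][3-40 FREE]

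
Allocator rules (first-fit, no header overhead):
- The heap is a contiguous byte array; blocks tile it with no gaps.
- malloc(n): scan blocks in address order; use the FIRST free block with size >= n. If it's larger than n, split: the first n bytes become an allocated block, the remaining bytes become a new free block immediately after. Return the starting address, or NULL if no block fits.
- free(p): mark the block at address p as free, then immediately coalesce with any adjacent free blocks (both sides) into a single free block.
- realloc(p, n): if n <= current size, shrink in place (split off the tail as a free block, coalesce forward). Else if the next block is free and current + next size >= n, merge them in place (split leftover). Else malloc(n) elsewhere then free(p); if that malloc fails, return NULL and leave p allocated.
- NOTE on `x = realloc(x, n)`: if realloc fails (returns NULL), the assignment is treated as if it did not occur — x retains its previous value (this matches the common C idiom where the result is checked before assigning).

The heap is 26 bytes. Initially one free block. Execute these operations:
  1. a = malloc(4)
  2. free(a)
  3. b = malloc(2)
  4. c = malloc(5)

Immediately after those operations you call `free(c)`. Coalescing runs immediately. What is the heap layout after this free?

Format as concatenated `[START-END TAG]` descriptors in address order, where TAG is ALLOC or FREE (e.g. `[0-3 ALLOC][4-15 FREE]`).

Answer: [0-1 ALLOC][2-25 FREE]

Derivation:
Op 1: a = malloc(4) -> a = 0; heap: [0-3 ALLOC][4-25 FREE]
Op 2: free(a) -> (freed a); heap: [0-25 FREE]
Op 3: b = malloc(2) -> b = 0; heap: [0-1 ALLOC][2-25 FREE]
Op 4: c = malloc(5) -> c = 2; heap: [0-1 ALLOC][2-6 ALLOC][7-25 FREE]
free(c): c = 2 -> block [2-6 ALLOC]; mark free, coalesce with adjacent free neighbors -> [0-1 ALLOC][2-25 FREE]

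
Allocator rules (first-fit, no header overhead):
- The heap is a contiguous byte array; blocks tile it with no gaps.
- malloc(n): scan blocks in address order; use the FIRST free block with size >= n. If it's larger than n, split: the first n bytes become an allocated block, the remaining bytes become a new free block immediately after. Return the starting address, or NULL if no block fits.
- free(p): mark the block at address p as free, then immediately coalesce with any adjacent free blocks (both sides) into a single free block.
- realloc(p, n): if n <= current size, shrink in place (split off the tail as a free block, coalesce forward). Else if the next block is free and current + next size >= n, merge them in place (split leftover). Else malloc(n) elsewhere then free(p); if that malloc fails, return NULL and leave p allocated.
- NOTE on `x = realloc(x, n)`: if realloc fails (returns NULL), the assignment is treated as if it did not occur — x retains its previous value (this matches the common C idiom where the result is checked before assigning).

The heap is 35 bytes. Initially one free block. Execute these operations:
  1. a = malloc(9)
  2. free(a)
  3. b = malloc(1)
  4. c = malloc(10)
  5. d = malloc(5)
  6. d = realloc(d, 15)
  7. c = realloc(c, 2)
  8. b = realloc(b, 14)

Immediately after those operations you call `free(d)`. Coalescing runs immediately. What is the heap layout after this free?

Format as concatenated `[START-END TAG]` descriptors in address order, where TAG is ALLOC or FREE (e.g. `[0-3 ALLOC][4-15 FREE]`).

Op 1: a = malloc(9) -> a = 0; heap: [0-8 ALLOC][9-34 FREE]
Op 2: free(a) -> (freed a); heap: [0-34 FREE]
Op 3: b = malloc(1) -> b = 0; heap: [0-0 ALLOC][1-34 FREE]
Op 4: c = malloc(10) -> c = 1; heap: [0-0 ALLOC][1-10 ALLOC][11-34 FREE]
Op 5: d = malloc(5) -> d = 11; heap: [0-0 ALLOC][1-10 ALLOC][11-15 ALLOC][16-34 FREE]
Op 6: d = realloc(d, 15) -> d = 11; heap: [0-0 ALLOC][1-10 ALLOC][11-25 ALLOC][26-34 FREE]
Op 7: c = realloc(c, 2) -> c = 1; heap: [0-0 ALLOC][1-2 ALLOC][3-10 FREE][11-25 ALLOC][26-34 FREE]
Op 8: b = realloc(b, 14) -> NULL (b unchanged); heap: [0-0 ALLOC][1-2 ALLOC][3-10 FREE][11-25 ALLOC][26-34 FREE]
free(d): d = 11 -> block [11-25 ALLOC]; mark free, coalesce with adjacent free neighbors -> [0-0 ALLOC][1-2 ALLOC][3-34 FREE]

Answer: [0-0 ALLOC][1-2 ALLOC][3-34 FREE]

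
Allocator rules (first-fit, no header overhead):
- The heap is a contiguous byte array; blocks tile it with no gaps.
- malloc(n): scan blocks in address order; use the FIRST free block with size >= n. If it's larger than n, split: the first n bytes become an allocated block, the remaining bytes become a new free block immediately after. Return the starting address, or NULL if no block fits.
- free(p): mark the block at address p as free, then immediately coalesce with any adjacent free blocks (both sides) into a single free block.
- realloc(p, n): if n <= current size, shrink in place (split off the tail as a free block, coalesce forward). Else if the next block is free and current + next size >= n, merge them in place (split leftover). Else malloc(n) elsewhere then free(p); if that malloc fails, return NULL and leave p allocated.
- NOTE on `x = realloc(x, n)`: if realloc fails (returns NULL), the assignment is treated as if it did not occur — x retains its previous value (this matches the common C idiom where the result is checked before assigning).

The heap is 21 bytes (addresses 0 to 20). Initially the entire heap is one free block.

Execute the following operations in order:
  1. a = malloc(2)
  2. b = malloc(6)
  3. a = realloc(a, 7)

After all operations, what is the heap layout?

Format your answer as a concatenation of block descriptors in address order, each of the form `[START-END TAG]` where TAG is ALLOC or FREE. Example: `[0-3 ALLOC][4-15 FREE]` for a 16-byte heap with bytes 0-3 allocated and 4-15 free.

Op 1: a = malloc(2) -> a = 0; heap: [0-1 ALLOC][2-20 FREE]
Op 2: b = malloc(6) -> b = 2; heap: [0-1 ALLOC][2-7 ALLOC][8-20 FREE]
Op 3: a = realloc(a, 7) -> a = 8; heap: [0-1 FREE][2-7 ALLOC][8-14 ALLOC][15-20 FREE]

Answer: [0-1 FREE][2-7 ALLOC][8-14 ALLOC][15-20 FREE]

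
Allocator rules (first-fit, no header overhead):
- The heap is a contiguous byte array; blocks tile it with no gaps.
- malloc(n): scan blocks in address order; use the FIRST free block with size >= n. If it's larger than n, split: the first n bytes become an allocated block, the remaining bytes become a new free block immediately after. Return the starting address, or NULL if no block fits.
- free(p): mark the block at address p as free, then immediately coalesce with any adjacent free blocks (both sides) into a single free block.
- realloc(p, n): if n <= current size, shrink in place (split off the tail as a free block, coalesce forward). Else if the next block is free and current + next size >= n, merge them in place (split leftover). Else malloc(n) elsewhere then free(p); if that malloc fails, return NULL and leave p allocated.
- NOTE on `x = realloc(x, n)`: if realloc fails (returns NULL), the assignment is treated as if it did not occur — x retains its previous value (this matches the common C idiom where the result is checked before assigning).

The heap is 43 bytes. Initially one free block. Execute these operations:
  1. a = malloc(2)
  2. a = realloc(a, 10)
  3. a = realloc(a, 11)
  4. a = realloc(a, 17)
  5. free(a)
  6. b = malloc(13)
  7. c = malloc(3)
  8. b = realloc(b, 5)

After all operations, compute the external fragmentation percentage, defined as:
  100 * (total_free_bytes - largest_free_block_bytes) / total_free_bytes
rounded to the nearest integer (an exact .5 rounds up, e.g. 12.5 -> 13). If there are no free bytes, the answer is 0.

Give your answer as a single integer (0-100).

Answer: 23

Derivation:
Op 1: a = malloc(2) -> a = 0; heap: [0-1 ALLOC][2-42 FREE]
Op 2: a = realloc(a, 10) -> a = 0; heap: [0-9 ALLOC][10-42 FREE]
Op 3: a = realloc(a, 11) -> a = 0; heap: [0-10 ALLOC][11-42 FREE]
Op 4: a = realloc(a, 17) -> a = 0; heap: [0-16 ALLOC][17-42 FREE]
Op 5: free(a) -> (freed a); heap: [0-42 FREE]
Op 6: b = malloc(13) -> b = 0; heap: [0-12 ALLOC][13-42 FREE]
Op 7: c = malloc(3) -> c = 13; heap: [0-12 ALLOC][13-15 ALLOC][16-42 FREE]
Op 8: b = realloc(b, 5) -> b = 0; heap: [0-4 ALLOC][5-12 FREE][13-15 ALLOC][16-42 FREE]
Free blocks: [8 27] total_free=35 largest=27 -> 100*(35-27)/35 = 800/35 ≈ 22.857 -> rounds to 23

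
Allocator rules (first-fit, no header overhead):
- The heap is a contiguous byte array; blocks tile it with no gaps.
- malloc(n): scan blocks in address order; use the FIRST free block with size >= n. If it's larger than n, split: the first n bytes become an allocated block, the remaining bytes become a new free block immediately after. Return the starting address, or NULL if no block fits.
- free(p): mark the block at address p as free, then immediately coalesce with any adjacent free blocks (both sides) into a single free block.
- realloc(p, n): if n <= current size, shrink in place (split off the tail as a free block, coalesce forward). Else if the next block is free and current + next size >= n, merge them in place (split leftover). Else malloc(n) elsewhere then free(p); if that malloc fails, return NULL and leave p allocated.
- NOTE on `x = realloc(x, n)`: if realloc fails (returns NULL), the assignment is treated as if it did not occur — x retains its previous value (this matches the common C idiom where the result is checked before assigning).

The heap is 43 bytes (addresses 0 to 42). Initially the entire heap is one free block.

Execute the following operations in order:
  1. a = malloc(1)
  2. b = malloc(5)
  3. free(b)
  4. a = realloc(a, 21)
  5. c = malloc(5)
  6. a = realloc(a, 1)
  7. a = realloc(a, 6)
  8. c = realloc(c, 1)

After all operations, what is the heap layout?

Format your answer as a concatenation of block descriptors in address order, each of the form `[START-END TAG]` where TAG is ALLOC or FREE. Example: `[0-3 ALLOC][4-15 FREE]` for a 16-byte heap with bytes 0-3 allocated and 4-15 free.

Op 1: a = malloc(1) -> a = 0; heap: [0-0 ALLOC][1-42 FREE]
Op 2: b = malloc(5) -> b = 1; heap: [0-0 ALLOC][1-5 ALLOC][6-42 FREE]
Op 3: free(b) -> (freed b); heap: [0-0 ALLOC][1-42 FREE]
Op 4: a = realloc(a, 21) -> a = 0; heap: [0-20 ALLOC][21-42 FREE]
Op 5: c = malloc(5) -> c = 21; heap: [0-20 ALLOC][21-25 ALLOC][26-42 FREE]
Op 6: a = realloc(a, 1) -> a = 0; heap: [0-0 ALLOC][1-20 FREE][21-25 ALLOC][26-42 FREE]
Op 7: a = realloc(a, 6) -> a = 0; heap: [0-5 ALLOC][6-20 FREE][21-25 ALLOC][26-42 FREE]
Op 8: c = realloc(c, 1) -> c = 21; heap: [0-5 ALLOC][6-20 FREE][21-21 ALLOC][22-42 FREE]

Answer: [0-5 ALLOC][6-20 FREE][21-21 ALLOC][22-42 FREE]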